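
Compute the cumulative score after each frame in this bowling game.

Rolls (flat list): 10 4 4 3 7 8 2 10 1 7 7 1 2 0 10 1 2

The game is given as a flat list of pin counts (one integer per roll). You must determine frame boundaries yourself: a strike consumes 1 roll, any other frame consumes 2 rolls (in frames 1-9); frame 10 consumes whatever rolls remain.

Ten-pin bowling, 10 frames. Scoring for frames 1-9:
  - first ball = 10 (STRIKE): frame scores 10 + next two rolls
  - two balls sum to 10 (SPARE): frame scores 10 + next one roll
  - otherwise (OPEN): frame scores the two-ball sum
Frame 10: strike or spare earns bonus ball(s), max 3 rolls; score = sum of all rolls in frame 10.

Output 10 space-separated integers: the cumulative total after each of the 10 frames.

Answer: 18 26 44 64 82 90 98 100 113 116

Derivation:
Frame 1: STRIKE. 10 + next two rolls (4+4) = 18. Cumulative: 18
Frame 2: OPEN (4+4=8). Cumulative: 26
Frame 3: SPARE (3+7=10). 10 + next roll (8) = 18. Cumulative: 44
Frame 4: SPARE (8+2=10). 10 + next roll (10) = 20. Cumulative: 64
Frame 5: STRIKE. 10 + next two rolls (1+7) = 18. Cumulative: 82
Frame 6: OPEN (1+7=8). Cumulative: 90
Frame 7: OPEN (7+1=8). Cumulative: 98
Frame 8: OPEN (2+0=2). Cumulative: 100
Frame 9: STRIKE. 10 + next two rolls (1+2) = 13. Cumulative: 113
Frame 10: OPEN. Sum of all frame-10 rolls (1+2) = 3. Cumulative: 116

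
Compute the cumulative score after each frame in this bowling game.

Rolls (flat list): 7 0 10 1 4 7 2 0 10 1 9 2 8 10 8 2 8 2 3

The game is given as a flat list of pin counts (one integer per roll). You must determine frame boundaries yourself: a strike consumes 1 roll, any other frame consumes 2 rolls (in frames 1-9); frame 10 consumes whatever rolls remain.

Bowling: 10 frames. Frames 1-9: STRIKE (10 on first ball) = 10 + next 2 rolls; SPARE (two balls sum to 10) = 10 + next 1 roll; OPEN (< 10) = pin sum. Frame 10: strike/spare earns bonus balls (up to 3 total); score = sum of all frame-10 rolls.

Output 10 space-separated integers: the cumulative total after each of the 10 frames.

Answer: 7 22 27 36 47 59 79 99 117 130

Derivation:
Frame 1: OPEN (7+0=7). Cumulative: 7
Frame 2: STRIKE. 10 + next two rolls (1+4) = 15. Cumulative: 22
Frame 3: OPEN (1+4=5). Cumulative: 27
Frame 4: OPEN (7+2=9). Cumulative: 36
Frame 5: SPARE (0+10=10). 10 + next roll (1) = 11. Cumulative: 47
Frame 6: SPARE (1+9=10). 10 + next roll (2) = 12. Cumulative: 59
Frame 7: SPARE (2+8=10). 10 + next roll (10) = 20. Cumulative: 79
Frame 8: STRIKE. 10 + next two rolls (8+2) = 20. Cumulative: 99
Frame 9: SPARE (8+2=10). 10 + next roll (8) = 18. Cumulative: 117
Frame 10: SPARE. Sum of all frame-10 rolls (8+2+3) = 13. Cumulative: 130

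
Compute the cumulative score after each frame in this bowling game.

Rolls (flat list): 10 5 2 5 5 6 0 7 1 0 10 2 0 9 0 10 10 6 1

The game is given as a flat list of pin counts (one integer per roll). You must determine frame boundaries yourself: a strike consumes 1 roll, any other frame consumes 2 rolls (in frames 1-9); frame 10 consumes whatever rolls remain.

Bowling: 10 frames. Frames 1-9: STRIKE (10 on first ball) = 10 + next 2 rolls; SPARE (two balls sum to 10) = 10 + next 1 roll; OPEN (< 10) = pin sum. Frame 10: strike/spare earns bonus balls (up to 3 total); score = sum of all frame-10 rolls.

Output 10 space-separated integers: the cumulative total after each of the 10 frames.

Frame 1: STRIKE. 10 + next two rolls (5+2) = 17. Cumulative: 17
Frame 2: OPEN (5+2=7). Cumulative: 24
Frame 3: SPARE (5+5=10). 10 + next roll (6) = 16. Cumulative: 40
Frame 4: OPEN (6+0=6). Cumulative: 46
Frame 5: OPEN (7+1=8). Cumulative: 54
Frame 6: SPARE (0+10=10). 10 + next roll (2) = 12. Cumulative: 66
Frame 7: OPEN (2+0=2). Cumulative: 68
Frame 8: OPEN (9+0=9). Cumulative: 77
Frame 9: STRIKE. 10 + next two rolls (10+6) = 26. Cumulative: 103
Frame 10: STRIKE. Sum of all frame-10 rolls (10+6+1) = 17. Cumulative: 120

Answer: 17 24 40 46 54 66 68 77 103 120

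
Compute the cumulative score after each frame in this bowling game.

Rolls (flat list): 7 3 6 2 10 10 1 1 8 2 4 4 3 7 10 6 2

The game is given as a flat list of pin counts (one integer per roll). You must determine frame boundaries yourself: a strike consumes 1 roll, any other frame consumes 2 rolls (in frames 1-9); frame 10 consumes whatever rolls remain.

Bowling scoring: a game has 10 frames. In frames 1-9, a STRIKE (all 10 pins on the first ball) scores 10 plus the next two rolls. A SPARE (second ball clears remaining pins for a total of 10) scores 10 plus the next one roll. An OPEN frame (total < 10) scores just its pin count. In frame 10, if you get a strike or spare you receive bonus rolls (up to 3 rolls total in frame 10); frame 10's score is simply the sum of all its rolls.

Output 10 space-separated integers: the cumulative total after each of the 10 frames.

Frame 1: SPARE (7+3=10). 10 + next roll (6) = 16. Cumulative: 16
Frame 2: OPEN (6+2=8). Cumulative: 24
Frame 3: STRIKE. 10 + next two rolls (10+1) = 21. Cumulative: 45
Frame 4: STRIKE. 10 + next two rolls (1+1) = 12. Cumulative: 57
Frame 5: OPEN (1+1=2). Cumulative: 59
Frame 6: SPARE (8+2=10). 10 + next roll (4) = 14. Cumulative: 73
Frame 7: OPEN (4+4=8). Cumulative: 81
Frame 8: SPARE (3+7=10). 10 + next roll (10) = 20. Cumulative: 101
Frame 9: STRIKE. 10 + next two rolls (6+2) = 18. Cumulative: 119
Frame 10: OPEN. Sum of all frame-10 rolls (6+2) = 8. Cumulative: 127

Answer: 16 24 45 57 59 73 81 101 119 127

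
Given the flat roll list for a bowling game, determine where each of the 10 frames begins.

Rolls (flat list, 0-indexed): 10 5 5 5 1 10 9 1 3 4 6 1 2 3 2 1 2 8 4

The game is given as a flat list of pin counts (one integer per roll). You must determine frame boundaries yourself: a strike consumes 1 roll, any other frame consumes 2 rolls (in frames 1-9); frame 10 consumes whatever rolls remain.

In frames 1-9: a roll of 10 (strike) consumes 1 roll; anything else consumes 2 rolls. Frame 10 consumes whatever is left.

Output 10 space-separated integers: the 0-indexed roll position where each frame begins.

Frame 1 starts at roll index 0: roll=10 (strike), consumes 1 roll
Frame 2 starts at roll index 1: rolls=5,5 (sum=10), consumes 2 rolls
Frame 3 starts at roll index 3: rolls=5,1 (sum=6), consumes 2 rolls
Frame 4 starts at roll index 5: roll=10 (strike), consumes 1 roll
Frame 5 starts at roll index 6: rolls=9,1 (sum=10), consumes 2 rolls
Frame 6 starts at roll index 8: rolls=3,4 (sum=7), consumes 2 rolls
Frame 7 starts at roll index 10: rolls=6,1 (sum=7), consumes 2 rolls
Frame 8 starts at roll index 12: rolls=2,3 (sum=5), consumes 2 rolls
Frame 9 starts at roll index 14: rolls=2,1 (sum=3), consumes 2 rolls
Frame 10 starts at roll index 16: 3 remaining rolls

Answer: 0 1 3 5 6 8 10 12 14 16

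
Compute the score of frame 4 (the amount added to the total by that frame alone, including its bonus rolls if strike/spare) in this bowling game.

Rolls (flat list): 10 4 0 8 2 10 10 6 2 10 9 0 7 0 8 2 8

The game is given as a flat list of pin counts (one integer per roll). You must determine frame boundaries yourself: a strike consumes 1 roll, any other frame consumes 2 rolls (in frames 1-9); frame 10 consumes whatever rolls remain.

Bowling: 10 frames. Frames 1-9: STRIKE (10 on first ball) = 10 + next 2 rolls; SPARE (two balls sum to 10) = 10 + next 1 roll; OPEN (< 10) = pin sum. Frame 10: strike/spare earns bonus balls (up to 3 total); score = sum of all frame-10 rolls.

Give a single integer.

Answer: 26

Derivation:
Frame 1: STRIKE. 10 + next two rolls (4+0) = 14. Cumulative: 14
Frame 2: OPEN (4+0=4). Cumulative: 18
Frame 3: SPARE (8+2=10). 10 + next roll (10) = 20. Cumulative: 38
Frame 4: STRIKE. 10 + next two rolls (10+6) = 26. Cumulative: 64
Frame 5: STRIKE. 10 + next two rolls (6+2) = 18. Cumulative: 82
Frame 6: OPEN (6+2=8). Cumulative: 90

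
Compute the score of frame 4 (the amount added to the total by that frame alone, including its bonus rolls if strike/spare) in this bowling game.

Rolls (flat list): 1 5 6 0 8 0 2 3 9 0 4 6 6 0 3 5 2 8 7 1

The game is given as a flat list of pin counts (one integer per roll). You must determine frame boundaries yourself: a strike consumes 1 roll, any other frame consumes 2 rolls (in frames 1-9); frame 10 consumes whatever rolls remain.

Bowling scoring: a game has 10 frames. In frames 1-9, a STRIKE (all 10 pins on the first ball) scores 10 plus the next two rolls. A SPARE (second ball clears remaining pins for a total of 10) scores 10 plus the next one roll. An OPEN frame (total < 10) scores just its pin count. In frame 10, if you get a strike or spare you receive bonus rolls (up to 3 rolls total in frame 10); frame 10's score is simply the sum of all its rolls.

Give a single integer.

Answer: 5

Derivation:
Frame 1: OPEN (1+5=6). Cumulative: 6
Frame 2: OPEN (6+0=6). Cumulative: 12
Frame 3: OPEN (8+0=8). Cumulative: 20
Frame 4: OPEN (2+3=5). Cumulative: 25
Frame 5: OPEN (9+0=9). Cumulative: 34
Frame 6: SPARE (4+6=10). 10 + next roll (6) = 16. Cumulative: 50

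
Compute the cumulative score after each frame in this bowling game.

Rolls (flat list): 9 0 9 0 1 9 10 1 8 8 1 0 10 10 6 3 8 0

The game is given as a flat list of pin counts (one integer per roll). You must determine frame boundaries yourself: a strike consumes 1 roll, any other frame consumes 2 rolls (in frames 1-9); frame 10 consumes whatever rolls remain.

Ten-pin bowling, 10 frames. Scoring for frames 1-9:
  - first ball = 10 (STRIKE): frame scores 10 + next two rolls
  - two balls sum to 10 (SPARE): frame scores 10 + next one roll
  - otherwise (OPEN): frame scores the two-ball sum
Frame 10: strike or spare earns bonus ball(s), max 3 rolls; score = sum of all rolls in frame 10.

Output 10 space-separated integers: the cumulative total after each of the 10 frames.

Answer: 9 18 38 57 66 75 95 114 123 131

Derivation:
Frame 1: OPEN (9+0=9). Cumulative: 9
Frame 2: OPEN (9+0=9). Cumulative: 18
Frame 3: SPARE (1+9=10). 10 + next roll (10) = 20. Cumulative: 38
Frame 4: STRIKE. 10 + next two rolls (1+8) = 19. Cumulative: 57
Frame 5: OPEN (1+8=9). Cumulative: 66
Frame 6: OPEN (8+1=9). Cumulative: 75
Frame 7: SPARE (0+10=10). 10 + next roll (10) = 20. Cumulative: 95
Frame 8: STRIKE. 10 + next two rolls (6+3) = 19. Cumulative: 114
Frame 9: OPEN (6+3=9). Cumulative: 123
Frame 10: OPEN. Sum of all frame-10 rolls (8+0) = 8. Cumulative: 131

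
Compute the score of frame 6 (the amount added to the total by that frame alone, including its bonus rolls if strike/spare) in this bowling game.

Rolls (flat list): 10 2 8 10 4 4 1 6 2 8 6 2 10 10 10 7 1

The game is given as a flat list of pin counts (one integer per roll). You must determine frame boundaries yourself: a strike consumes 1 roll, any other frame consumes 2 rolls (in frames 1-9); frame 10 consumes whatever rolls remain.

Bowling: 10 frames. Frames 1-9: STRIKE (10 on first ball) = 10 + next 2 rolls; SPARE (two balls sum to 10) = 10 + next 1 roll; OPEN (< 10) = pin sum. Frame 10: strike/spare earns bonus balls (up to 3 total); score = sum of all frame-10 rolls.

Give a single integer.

Frame 1: STRIKE. 10 + next two rolls (2+8) = 20. Cumulative: 20
Frame 2: SPARE (2+8=10). 10 + next roll (10) = 20. Cumulative: 40
Frame 3: STRIKE. 10 + next two rolls (4+4) = 18. Cumulative: 58
Frame 4: OPEN (4+4=8). Cumulative: 66
Frame 5: OPEN (1+6=7). Cumulative: 73
Frame 6: SPARE (2+8=10). 10 + next roll (6) = 16. Cumulative: 89
Frame 7: OPEN (6+2=8). Cumulative: 97
Frame 8: STRIKE. 10 + next two rolls (10+10) = 30. Cumulative: 127

Answer: 16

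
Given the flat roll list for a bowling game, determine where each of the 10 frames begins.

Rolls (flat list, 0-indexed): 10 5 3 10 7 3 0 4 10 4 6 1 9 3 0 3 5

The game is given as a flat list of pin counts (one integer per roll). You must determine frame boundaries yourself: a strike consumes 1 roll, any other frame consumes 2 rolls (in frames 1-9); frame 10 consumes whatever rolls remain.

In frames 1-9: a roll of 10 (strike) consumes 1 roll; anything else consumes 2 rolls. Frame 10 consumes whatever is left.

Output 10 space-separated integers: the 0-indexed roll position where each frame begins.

Answer: 0 1 3 4 6 8 9 11 13 15

Derivation:
Frame 1 starts at roll index 0: roll=10 (strike), consumes 1 roll
Frame 2 starts at roll index 1: rolls=5,3 (sum=8), consumes 2 rolls
Frame 3 starts at roll index 3: roll=10 (strike), consumes 1 roll
Frame 4 starts at roll index 4: rolls=7,3 (sum=10), consumes 2 rolls
Frame 5 starts at roll index 6: rolls=0,4 (sum=4), consumes 2 rolls
Frame 6 starts at roll index 8: roll=10 (strike), consumes 1 roll
Frame 7 starts at roll index 9: rolls=4,6 (sum=10), consumes 2 rolls
Frame 8 starts at roll index 11: rolls=1,9 (sum=10), consumes 2 rolls
Frame 9 starts at roll index 13: rolls=3,0 (sum=3), consumes 2 rolls
Frame 10 starts at roll index 15: 2 remaining rolls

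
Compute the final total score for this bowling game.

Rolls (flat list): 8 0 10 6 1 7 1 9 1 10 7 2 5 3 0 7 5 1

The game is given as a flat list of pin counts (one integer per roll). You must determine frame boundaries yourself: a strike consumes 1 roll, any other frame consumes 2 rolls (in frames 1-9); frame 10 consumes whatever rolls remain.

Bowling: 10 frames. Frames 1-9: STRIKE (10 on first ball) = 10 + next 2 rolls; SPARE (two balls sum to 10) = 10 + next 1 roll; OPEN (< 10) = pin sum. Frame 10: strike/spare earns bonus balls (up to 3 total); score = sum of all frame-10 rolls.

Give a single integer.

Answer: 109

Derivation:
Frame 1: OPEN (8+0=8). Cumulative: 8
Frame 2: STRIKE. 10 + next two rolls (6+1) = 17. Cumulative: 25
Frame 3: OPEN (6+1=7). Cumulative: 32
Frame 4: OPEN (7+1=8). Cumulative: 40
Frame 5: SPARE (9+1=10). 10 + next roll (10) = 20. Cumulative: 60
Frame 6: STRIKE. 10 + next two rolls (7+2) = 19. Cumulative: 79
Frame 7: OPEN (7+2=9). Cumulative: 88
Frame 8: OPEN (5+3=8). Cumulative: 96
Frame 9: OPEN (0+7=7). Cumulative: 103
Frame 10: OPEN. Sum of all frame-10 rolls (5+1) = 6. Cumulative: 109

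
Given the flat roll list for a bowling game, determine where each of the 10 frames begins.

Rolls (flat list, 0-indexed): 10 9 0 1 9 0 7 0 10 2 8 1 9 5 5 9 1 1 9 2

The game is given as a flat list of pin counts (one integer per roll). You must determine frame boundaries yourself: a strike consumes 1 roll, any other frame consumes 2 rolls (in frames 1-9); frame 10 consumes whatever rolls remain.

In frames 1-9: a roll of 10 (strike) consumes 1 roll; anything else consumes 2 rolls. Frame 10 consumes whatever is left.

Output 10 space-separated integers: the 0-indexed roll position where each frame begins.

Frame 1 starts at roll index 0: roll=10 (strike), consumes 1 roll
Frame 2 starts at roll index 1: rolls=9,0 (sum=9), consumes 2 rolls
Frame 3 starts at roll index 3: rolls=1,9 (sum=10), consumes 2 rolls
Frame 4 starts at roll index 5: rolls=0,7 (sum=7), consumes 2 rolls
Frame 5 starts at roll index 7: rolls=0,10 (sum=10), consumes 2 rolls
Frame 6 starts at roll index 9: rolls=2,8 (sum=10), consumes 2 rolls
Frame 7 starts at roll index 11: rolls=1,9 (sum=10), consumes 2 rolls
Frame 8 starts at roll index 13: rolls=5,5 (sum=10), consumes 2 rolls
Frame 9 starts at roll index 15: rolls=9,1 (sum=10), consumes 2 rolls
Frame 10 starts at roll index 17: 3 remaining rolls

Answer: 0 1 3 5 7 9 11 13 15 17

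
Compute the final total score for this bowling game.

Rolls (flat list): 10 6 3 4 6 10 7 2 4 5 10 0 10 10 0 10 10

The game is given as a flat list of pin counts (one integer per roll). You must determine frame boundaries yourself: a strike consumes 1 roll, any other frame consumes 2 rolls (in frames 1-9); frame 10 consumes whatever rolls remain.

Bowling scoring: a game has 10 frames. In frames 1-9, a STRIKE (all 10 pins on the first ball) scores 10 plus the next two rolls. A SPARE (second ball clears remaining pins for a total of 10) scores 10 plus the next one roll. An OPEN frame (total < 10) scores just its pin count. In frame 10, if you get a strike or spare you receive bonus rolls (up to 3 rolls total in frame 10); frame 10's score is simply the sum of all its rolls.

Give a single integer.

Answer: 165

Derivation:
Frame 1: STRIKE. 10 + next two rolls (6+3) = 19. Cumulative: 19
Frame 2: OPEN (6+3=9). Cumulative: 28
Frame 3: SPARE (4+6=10). 10 + next roll (10) = 20. Cumulative: 48
Frame 4: STRIKE. 10 + next two rolls (7+2) = 19. Cumulative: 67
Frame 5: OPEN (7+2=9). Cumulative: 76
Frame 6: OPEN (4+5=9). Cumulative: 85
Frame 7: STRIKE. 10 + next two rolls (0+10) = 20. Cumulative: 105
Frame 8: SPARE (0+10=10). 10 + next roll (10) = 20. Cumulative: 125
Frame 9: STRIKE. 10 + next two rolls (0+10) = 20. Cumulative: 145
Frame 10: SPARE. Sum of all frame-10 rolls (0+10+10) = 20. Cumulative: 165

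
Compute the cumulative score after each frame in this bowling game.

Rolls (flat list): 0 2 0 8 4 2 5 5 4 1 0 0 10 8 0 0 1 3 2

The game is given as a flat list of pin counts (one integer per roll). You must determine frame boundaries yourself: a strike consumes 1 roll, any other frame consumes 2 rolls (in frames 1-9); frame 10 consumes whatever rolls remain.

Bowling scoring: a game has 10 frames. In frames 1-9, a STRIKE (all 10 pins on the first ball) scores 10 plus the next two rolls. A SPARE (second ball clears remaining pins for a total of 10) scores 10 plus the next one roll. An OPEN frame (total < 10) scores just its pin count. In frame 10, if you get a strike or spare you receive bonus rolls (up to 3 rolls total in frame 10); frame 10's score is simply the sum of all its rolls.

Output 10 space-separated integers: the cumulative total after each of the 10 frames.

Answer: 2 10 16 30 35 35 53 61 62 67

Derivation:
Frame 1: OPEN (0+2=2). Cumulative: 2
Frame 2: OPEN (0+8=8). Cumulative: 10
Frame 3: OPEN (4+2=6). Cumulative: 16
Frame 4: SPARE (5+5=10). 10 + next roll (4) = 14. Cumulative: 30
Frame 5: OPEN (4+1=5). Cumulative: 35
Frame 6: OPEN (0+0=0). Cumulative: 35
Frame 7: STRIKE. 10 + next two rolls (8+0) = 18. Cumulative: 53
Frame 8: OPEN (8+0=8). Cumulative: 61
Frame 9: OPEN (0+1=1). Cumulative: 62
Frame 10: OPEN. Sum of all frame-10 rolls (3+2) = 5. Cumulative: 67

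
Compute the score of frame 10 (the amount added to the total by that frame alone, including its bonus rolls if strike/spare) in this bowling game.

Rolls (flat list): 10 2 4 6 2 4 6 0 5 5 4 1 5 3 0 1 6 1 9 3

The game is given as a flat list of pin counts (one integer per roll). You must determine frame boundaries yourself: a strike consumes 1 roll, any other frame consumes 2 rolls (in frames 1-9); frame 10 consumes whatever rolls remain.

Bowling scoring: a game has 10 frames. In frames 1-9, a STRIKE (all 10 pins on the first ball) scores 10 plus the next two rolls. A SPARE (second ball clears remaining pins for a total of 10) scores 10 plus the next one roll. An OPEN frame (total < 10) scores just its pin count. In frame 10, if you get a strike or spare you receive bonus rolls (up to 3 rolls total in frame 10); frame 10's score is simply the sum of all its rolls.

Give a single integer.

Answer: 13

Derivation:
Frame 1: STRIKE. 10 + next two rolls (2+4) = 16. Cumulative: 16
Frame 2: OPEN (2+4=6). Cumulative: 22
Frame 3: OPEN (6+2=8). Cumulative: 30
Frame 4: SPARE (4+6=10). 10 + next roll (0) = 10. Cumulative: 40
Frame 5: OPEN (0+5=5). Cumulative: 45
Frame 6: OPEN (5+4=9). Cumulative: 54
Frame 7: OPEN (1+5=6). Cumulative: 60
Frame 8: OPEN (3+0=3). Cumulative: 63
Frame 9: OPEN (1+6=7). Cumulative: 70
Frame 10: SPARE. Sum of all frame-10 rolls (1+9+3) = 13. Cumulative: 83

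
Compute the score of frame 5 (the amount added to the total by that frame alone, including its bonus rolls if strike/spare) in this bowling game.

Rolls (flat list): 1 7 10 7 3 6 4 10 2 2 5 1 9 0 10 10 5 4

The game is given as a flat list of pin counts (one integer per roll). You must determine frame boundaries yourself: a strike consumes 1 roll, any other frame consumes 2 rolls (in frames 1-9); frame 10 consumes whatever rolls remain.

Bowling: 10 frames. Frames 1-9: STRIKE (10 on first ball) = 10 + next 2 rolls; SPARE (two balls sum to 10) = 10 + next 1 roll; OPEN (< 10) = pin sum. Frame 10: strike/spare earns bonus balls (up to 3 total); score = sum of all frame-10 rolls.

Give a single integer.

Frame 1: OPEN (1+7=8). Cumulative: 8
Frame 2: STRIKE. 10 + next two rolls (7+3) = 20. Cumulative: 28
Frame 3: SPARE (7+3=10). 10 + next roll (6) = 16. Cumulative: 44
Frame 4: SPARE (6+4=10). 10 + next roll (10) = 20. Cumulative: 64
Frame 5: STRIKE. 10 + next two rolls (2+2) = 14. Cumulative: 78
Frame 6: OPEN (2+2=4). Cumulative: 82
Frame 7: OPEN (5+1=6). Cumulative: 88

Answer: 14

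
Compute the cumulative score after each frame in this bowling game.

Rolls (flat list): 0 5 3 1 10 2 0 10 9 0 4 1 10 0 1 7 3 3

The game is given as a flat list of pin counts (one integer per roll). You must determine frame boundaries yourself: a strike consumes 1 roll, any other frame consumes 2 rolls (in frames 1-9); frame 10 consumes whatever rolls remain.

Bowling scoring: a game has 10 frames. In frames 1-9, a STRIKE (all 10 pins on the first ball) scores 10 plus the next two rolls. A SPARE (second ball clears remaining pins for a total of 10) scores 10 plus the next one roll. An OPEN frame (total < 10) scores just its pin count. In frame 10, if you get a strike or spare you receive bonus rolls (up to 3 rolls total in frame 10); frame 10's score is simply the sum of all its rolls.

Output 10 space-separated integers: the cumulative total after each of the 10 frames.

Frame 1: OPEN (0+5=5). Cumulative: 5
Frame 2: OPEN (3+1=4). Cumulative: 9
Frame 3: STRIKE. 10 + next two rolls (2+0) = 12. Cumulative: 21
Frame 4: OPEN (2+0=2). Cumulative: 23
Frame 5: STRIKE. 10 + next two rolls (9+0) = 19. Cumulative: 42
Frame 6: OPEN (9+0=9). Cumulative: 51
Frame 7: OPEN (4+1=5). Cumulative: 56
Frame 8: STRIKE. 10 + next two rolls (0+1) = 11. Cumulative: 67
Frame 9: OPEN (0+1=1). Cumulative: 68
Frame 10: SPARE. Sum of all frame-10 rolls (7+3+3) = 13. Cumulative: 81

Answer: 5 9 21 23 42 51 56 67 68 81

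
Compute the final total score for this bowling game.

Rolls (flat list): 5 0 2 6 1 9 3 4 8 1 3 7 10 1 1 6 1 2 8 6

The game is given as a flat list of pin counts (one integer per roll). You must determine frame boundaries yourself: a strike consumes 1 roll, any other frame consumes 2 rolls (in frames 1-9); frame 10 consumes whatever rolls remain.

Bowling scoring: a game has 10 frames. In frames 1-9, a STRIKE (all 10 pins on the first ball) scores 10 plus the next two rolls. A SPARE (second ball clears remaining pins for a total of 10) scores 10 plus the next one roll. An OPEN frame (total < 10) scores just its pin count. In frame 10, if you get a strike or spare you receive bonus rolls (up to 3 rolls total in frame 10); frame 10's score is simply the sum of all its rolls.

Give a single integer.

Answer: 99

Derivation:
Frame 1: OPEN (5+0=5). Cumulative: 5
Frame 2: OPEN (2+6=8). Cumulative: 13
Frame 3: SPARE (1+9=10). 10 + next roll (3) = 13. Cumulative: 26
Frame 4: OPEN (3+4=7). Cumulative: 33
Frame 5: OPEN (8+1=9). Cumulative: 42
Frame 6: SPARE (3+7=10). 10 + next roll (10) = 20. Cumulative: 62
Frame 7: STRIKE. 10 + next two rolls (1+1) = 12. Cumulative: 74
Frame 8: OPEN (1+1=2). Cumulative: 76
Frame 9: OPEN (6+1=7). Cumulative: 83
Frame 10: SPARE. Sum of all frame-10 rolls (2+8+6) = 16. Cumulative: 99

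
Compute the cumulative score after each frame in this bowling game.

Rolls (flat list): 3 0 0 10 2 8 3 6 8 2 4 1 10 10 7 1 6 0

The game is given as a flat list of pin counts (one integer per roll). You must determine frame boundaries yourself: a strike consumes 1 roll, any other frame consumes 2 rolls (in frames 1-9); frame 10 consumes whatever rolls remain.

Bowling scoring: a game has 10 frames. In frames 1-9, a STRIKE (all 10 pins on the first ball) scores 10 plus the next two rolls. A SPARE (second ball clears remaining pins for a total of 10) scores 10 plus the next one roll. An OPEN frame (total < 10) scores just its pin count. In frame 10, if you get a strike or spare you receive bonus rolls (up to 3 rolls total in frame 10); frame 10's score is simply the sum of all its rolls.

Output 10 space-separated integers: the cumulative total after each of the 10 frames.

Answer: 3 15 28 37 51 56 83 101 109 115

Derivation:
Frame 1: OPEN (3+0=3). Cumulative: 3
Frame 2: SPARE (0+10=10). 10 + next roll (2) = 12. Cumulative: 15
Frame 3: SPARE (2+8=10). 10 + next roll (3) = 13. Cumulative: 28
Frame 4: OPEN (3+6=9). Cumulative: 37
Frame 5: SPARE (8+2=10). 10 + next roll (4) = 14. Cumulative: 51
Frame 6: OPEN (4+1=5). Cumulative: 56
Frame 7: STRIKE. 10 + next two rolls (10+7) = 27. Cumulative: 83
Frame 8: STRIKE. 10 + next two rolls (7+1) = 18. Cumulative: 101
Frame 9: OPEN (7+1=8). Cumulative: 109
Frame 10: OPEN. Sum of all frame-10 rolls (6+0) = 6. Cumulative: 115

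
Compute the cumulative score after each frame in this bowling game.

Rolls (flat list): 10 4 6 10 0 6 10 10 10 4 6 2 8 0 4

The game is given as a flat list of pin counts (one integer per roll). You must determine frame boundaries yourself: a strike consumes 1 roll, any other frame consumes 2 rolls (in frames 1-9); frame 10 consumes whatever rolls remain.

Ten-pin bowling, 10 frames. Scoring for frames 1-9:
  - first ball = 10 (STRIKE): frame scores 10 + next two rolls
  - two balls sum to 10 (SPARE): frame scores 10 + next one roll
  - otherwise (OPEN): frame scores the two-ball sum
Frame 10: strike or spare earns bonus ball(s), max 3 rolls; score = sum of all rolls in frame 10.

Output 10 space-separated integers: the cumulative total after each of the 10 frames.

Answer: 20 40 56 62 92 116 136 148 158 162

Derivation:
Frame 1: STRIKE. 10 + next two rolls (4+6) = 20. Cumulative: 20
Frame 2: SPARE (4+6=10). 10 + next roll (10) = 20. Cumulative: 40
Frame 3: STRIKE. 10 + next two rolls (0+6) = 16. Cumulative: 56
Frame 4: OPEN (0+6=6). Cumulative: 62
Frame 5: STRIKE. 10 + next two rolls (10+10) = 30. Cumulative: 92
Frame 6: STRIKE. 10 + next two rolls (10+4) = 24. Cumulative: 116
Frame 7: STRIKE. 10 + next two rolls (4+6) = 20. Cumulative: 136
Frame 8: SPARE (4+6=10). 10 + next roll (2) = 12. Cumulative: 148
Frame 9: SPARE (2+8=10). 10 + next roll (0) = 10. Cumulative: 158
Frame 10: OPEN. Sum of all frame-10 rolls (0+4) = 4. Cumulative: 162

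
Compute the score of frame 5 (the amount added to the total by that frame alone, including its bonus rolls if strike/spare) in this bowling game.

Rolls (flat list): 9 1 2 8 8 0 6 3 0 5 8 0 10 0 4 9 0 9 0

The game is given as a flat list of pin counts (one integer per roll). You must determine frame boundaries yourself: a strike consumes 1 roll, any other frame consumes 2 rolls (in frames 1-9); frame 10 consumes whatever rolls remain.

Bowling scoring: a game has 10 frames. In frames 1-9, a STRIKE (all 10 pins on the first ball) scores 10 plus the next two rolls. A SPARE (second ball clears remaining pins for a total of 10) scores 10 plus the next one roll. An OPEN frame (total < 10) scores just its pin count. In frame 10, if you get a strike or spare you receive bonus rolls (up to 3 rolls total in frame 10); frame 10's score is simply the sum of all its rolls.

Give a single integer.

Frame 1: SPARE (9+1=10). 10 + next roll (2) = 12. Cumulative: 12
Frame 2: SPARE (2+8=10). 10 + next roll (8) = 18. Cumulative: 30
Frame 3: OPEN (8+0=8). Cumulative: 38
Frame 4: OPEN (6+3=9). Cumulative: 47
Frame 5: OPEN (0+5=5). Cumulative: 52
Frame 6: OPEN (8+0=8). Cumulative: 60
Frame 7: STRIKE. 10 + next two rolls (0+4) = 14. Cumulative: 74

Answer: 5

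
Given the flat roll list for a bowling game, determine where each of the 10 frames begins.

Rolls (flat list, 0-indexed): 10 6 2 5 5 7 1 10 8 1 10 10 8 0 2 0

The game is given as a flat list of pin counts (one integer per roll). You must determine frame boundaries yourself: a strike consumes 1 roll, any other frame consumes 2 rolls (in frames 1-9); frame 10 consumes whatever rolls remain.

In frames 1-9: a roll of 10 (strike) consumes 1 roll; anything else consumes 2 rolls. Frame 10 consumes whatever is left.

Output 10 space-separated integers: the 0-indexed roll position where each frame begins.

Answer: 0 1 3 5 7 8 10 11 12 14

Derivation:
Frame 1 starts at roll index 0: roll=10 (strike), consumes 1 roll
Frame 2 starts at roll index 1: rolls=6,2 (sum=8), consumes 2 rolls
Frame 3 starts at roll index 3: rolls=5,5 (sum=10), consumes 2 rolls
Frame 4 starts at roll index 5: rolls=7,1 (sum=8), consumes 2 rolls
Frame 5 starts at roll index 7: roll=10 (strike), consumes 1 roll
Frame 6 starts at roll index 8: rolls=8,1 (sum=9), consumes 2 rolls
Frame 7 starts at roll index 10: roll=10 (strike), consumes 1 roll
Frame 8 starts at roll index 11: roll=10 (strike), consumes 1 roll
Frame 9 starts at roll index 12: rolls=8,0 (sum=8), consumes 2 rolls
Frame 10 starts at roll index 14: 2 remaining rolls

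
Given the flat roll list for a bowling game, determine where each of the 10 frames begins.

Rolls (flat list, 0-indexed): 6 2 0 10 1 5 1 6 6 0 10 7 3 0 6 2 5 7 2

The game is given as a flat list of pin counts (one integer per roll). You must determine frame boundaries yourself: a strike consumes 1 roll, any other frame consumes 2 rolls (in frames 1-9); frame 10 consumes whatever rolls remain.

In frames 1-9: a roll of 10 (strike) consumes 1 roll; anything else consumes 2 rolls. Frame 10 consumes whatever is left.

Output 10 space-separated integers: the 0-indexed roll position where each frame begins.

Frame 1 starts at roll index 0: rolls=6,2 (sum=8), consumes 2 rolls
Frame 2 starts at roll index 2: rolls=0,10 (sum=10), consumes 2 rolls
Frame 3 starts at roll index 4: rolls=1,5 (sum=6), consumes 2 rolls
Frame 4 starts at roll index 6: rolls=1,6 (sum=7), consumes 2 rolls
Frame 5 starts at roll index 8: rolls=6,0 (sum=6), consumes 2 rolls
Frame 6 starts at roll index 10: roll=10 (strike), consumes 1 roll
Frame 7 starts at roll index 11: rolls=7,3 (sum=10), consumes 2 rolls
Frame 8 starts at roll index 13: rolls=0,6 (sum=6), consumes 2 rolls
Frame 9 starts at roll index 15: rolls=2,5 (sum=7), consumes 2 rolls
Frame 10 starts at roll index 17: 2 remaining rolls

Answer: 0 2 4 6 8 10 11 13 15 17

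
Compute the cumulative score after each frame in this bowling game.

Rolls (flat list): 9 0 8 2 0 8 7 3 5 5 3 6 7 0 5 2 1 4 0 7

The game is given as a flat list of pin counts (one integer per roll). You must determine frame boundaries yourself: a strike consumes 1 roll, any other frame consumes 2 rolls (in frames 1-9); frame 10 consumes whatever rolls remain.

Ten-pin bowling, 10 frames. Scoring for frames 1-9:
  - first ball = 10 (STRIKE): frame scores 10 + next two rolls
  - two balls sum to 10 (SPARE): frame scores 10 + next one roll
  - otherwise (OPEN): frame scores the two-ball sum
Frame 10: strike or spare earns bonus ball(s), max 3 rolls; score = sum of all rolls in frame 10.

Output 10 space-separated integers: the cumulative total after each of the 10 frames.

Answer: 9 19 27 42 55 64 71 78 83 90

Derivation:
Frame 1: OPEN (9+0=9). Cumulative: 9
Frame 2: SPARE (8+2=10). 10 + next roll (0) = 10. Cumulative: 19
Frame 3: OPEN (0+8=8). Cumulative: 27
Frame 4: SPARE (7+3=10). 10 + next roll (5) = 15. Cumulative: 42
Frame 5: SPARE (5+5=10). 10 + next roll (3) = 13. Cumulative: 55
Frame 6: OPEN (3+6=9). Cumulative: 64
Frame 7: OPEN (7+0=7). Cumulative: 71
Frame 8: OPEN (5+2=7). Cumulative: 78
Frame 9: OPEN (1+4=5). Cumulative: 83
Frame 10: OPEN. Sum of all frame-10 rolls (0+7) = 7. Cumulative: 90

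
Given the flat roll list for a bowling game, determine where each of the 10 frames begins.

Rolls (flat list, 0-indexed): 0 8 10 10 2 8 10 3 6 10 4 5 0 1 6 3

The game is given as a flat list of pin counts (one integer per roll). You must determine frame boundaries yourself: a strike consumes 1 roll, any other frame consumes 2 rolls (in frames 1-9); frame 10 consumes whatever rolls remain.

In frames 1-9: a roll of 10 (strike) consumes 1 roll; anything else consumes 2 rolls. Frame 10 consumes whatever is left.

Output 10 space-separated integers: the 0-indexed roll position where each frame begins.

Answer: 0 2 3 4 6 7 9 10 12 14

Derivation:
Frame 1 starts at roll index 0: rolls=0,8 (sum=8), consumes 2 rolls
Frame 2 starts at roll index 2: roll=10 (strike), consumes 1 roll
Frame 3 starts at roll index 3: roll=10 (strike), consumes 1 roll
Frame 4 starts at roll index 4: rolls=2,8 (sum=10), consumes 2 rolls
Frame 5 starts at roll index 6: roll=10 (strike), consumes 1 roll
Frame 6 starts at roll index 7: rolls=3,6 (sum=9), consumes 2 rolls
Frame 7 starts at roll index 9: roll=10 (strike), consumes 1 roll
Frame 8 starts at roll index 10: rolls=4,5 (sum=9), consumes 2 rolls
Frame 9 starts at roll index 12: rolls=0,1 (sum=1), consumes 2 rolls
Frame 10 starts at roll index 14: 2 remaining rolls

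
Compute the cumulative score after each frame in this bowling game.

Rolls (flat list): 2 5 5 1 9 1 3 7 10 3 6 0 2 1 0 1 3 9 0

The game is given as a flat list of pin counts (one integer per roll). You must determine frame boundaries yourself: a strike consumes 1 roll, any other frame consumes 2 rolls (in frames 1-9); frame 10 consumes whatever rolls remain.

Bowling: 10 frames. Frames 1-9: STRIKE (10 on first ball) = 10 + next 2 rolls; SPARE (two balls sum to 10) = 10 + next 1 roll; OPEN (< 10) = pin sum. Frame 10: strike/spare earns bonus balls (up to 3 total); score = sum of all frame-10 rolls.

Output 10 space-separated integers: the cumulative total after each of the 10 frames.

Frame 1: OPEN (2+5=7). Cumulative: 7
Frame 2: OPEN (5+1=6). Cumulative: 13
Frame 3: SPARE (9+1=10). 10 + next roll (3) = 13. Cumulative: 26
Frame 4: SPARE (3+7=10). 10 + next roll (10) = 20. Cumulative: 46
Frame 5: STRIKE. 10 + next two rolls (3+6) = 19. Cumulative: 65
Frame 6: OPEN (3+6=9). Cumulative: 74
Frame 7: OPEN (0+2=2). Cumulative: 76
Frame 8: OPEN (1+0=1). Cumulative: 77
Frame 9: OPEN (1+3=4). Cumulative: 81
Frame 10: OPEN. Sum of all frame-10 rolls (9+0) = 9. Cumulative: 90

Answer: 7 13 26 46 65 74 76 77 81 90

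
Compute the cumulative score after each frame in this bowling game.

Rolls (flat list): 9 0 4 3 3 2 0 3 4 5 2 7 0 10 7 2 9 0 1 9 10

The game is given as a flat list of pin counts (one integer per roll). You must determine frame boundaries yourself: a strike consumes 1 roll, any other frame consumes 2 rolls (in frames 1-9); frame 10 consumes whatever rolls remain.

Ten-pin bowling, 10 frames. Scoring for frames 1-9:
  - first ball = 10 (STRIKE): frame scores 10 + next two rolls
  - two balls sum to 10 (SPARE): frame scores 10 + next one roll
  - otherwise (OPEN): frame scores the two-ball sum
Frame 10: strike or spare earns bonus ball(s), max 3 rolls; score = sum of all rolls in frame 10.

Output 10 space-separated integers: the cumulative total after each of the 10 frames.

Frame 1: OPEN (9+0=9). Cumulative: 9
Frame 2: OPEN (4+3=7). Cumulative: 16
Frame 3: OPEN (3+2=5). Cumulative: 21
Frame 4: OPEN (0+3=3). Cumulative: 24
Frame 5: OPEN (4+5=9). Cumulative: 33
Frame 6: OPEN (2+7=9). Cumulative: 42
Frame 7: SPARE (0+10=10). 10 + next roll (7) = 17. Cumulative: 59
Frame 8: OPEN (7+2=9). Cumulative: 68
Frame 9: OPEN (9+0=9). Cumulative: 77
Frame 10: SPARE. Sum of all frame-10 rolls (1+9+10) = 20. Cumulative: 97

Answer: 9 16 21 24 33 42 59 68 77 97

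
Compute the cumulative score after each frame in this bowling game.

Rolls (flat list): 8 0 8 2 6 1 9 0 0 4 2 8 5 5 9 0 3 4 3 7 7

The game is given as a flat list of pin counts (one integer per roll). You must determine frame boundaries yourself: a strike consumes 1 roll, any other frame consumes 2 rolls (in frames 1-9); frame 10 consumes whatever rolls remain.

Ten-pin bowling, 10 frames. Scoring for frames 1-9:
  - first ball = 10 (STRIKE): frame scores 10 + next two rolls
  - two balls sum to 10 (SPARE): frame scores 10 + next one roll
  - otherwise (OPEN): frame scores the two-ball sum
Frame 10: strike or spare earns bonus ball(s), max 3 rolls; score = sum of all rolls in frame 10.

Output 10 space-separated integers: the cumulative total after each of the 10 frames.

Answer: 8 24 31 40 44 59 78 87 94 111

Derivation:
Frame 1: OPEN (8+0=8). Cumulative: 8
Frame 2: SPARE (8+2=10). 10 + next roll (6) = 16. Cumulative: 24
Frame 3: OPEN (6+1=7). Cumulative: 31
Frame 4: OPEN (9+0=9). Cumulative: 40
Frame 5: OPEN (0+4=4). Cumulative: 44
Frame 6: SPARE (2+8=10). 10 + next roll (5) = 15. Cumulative: 59
Frame 7: SPARE (5+5=10). 10 + next roll (9) = 19. Cumulative: 78
Frame 8: OPEN (9+0=9). Cumulative: 87
Frame 9: OPEN (3+4=7). Cumulative: 94
Frame 10: SPARE. Sum of all frame-10 rolls (3+7+7) = 17. Cumulative: 111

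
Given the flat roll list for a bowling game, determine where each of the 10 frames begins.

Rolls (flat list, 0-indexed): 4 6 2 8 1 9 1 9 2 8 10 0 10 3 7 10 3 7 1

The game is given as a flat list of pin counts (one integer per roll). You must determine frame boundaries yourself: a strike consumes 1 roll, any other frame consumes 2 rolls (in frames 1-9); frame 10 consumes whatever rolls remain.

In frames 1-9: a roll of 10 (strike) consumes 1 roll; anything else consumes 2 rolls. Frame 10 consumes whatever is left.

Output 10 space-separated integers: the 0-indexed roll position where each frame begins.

Frame 1 starts at roll index 0: rolls=4,6 (sum=10), consumes 2 rolls
Frame 2 starts at roll index 2: rolls=2,8 (sum=10), consumes 2 rolls
Frame 3 starts at roll index 4: rolls=1,9 (sum=10), consumes 2 rolls
Frame 4 starts at roll index 6: rolls=1,9 (sum=10), consumes 2 rolls
Frame 5 starts at roll index 8: rolls=2,8 (sum=10), consumes 2 rolls
Frame 6 starts at roll index 10: roll=10 (strike), consumes 1 roll
Frame 7 starts at roll index 11: rolls=0,10 (sum=10), consumes 2 rolls
Frame 8 starts at roll index 13: rolls=3,7 (sum=10), consumes 2 rolls
Frame 9 starts at roll index 15: roll=10 (strike), consumes 1 roll
Frame 10 starts at roll index 16: 3 remaining rolls

Answer: 0 2 4 6 8 10 11 13 15 16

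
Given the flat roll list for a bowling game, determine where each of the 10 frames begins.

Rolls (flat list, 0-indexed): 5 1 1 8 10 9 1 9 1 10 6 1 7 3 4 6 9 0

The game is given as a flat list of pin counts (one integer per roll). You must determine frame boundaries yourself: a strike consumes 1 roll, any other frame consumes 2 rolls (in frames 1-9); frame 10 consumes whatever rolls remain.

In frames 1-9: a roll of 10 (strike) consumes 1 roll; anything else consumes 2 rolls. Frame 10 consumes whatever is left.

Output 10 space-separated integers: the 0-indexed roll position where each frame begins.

Answer: 0 2 4 5 7 9 10 12 14 16

Derivation:
Frame 1 starts at roll index 0: rolls=5,1 (sum=6), consumes 2 rolls
Frame 2 starts at roll index 2: rolls=1,8 (sum=9), consumes 2 rolls
Frame 3 starts at roll index 4: roll=10 (strike), consumes 1 roll
Frame 4 starts at roll index 5: rolls=9,1 (sum=10), consumes 2 rolls
Frame 5 starts at roll index 7: rolls=9,1 (sum=10), consumes 2 rolls
Frame 6 starts at roll index 9: roll=10 (strike), consumes 1 roll
Frame 7 starts at roll index 10: rolls=6,1 (sum=7), consumes 2 rolls
Frame 8 starts at roll index 12: rolls=7,3 (sum=10), consumes 2 rolls
Frame 9 starts at roll index 14: rolls=4,6 (sum=10), consumes 2 rolls
Frame 10 starts at roll index 16: 2 remaining rolls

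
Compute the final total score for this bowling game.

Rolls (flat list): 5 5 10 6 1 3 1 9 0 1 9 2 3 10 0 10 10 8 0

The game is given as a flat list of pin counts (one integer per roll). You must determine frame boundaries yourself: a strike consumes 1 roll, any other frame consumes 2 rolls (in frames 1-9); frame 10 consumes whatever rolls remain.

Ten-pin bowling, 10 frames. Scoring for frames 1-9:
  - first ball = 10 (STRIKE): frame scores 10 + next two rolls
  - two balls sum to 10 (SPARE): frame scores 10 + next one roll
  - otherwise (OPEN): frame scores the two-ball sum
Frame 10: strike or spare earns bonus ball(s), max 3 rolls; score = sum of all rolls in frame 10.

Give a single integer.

Answer: 132

Derivation:
Frame 1: SPARE (5+5=10). 10 + next roll (10) = 20. Cumulative: 20
Frame 2: STRIKE. 10 + next two rolls (6+1) = 17. Cumulative: 37
Frame 3: OPEN (6+1=7). Cumulative: 44
Frame 4: OPEN (3+1=4). Cumulative: 48
Frame 5: OPEN (9+0=9). Cumulative: 57
Frame 6: SPARE (1+9=10). 10 + next roll (2) = 12. Cumulative: 69
Frame 7: OPEN (2+3=5). Cumulative: 74
Frame 8: STRIKE. 10 + next two rolls (0+10) = 20. Cumulative: 94
Frame 9: SPARE (0+10=10). 10 + next roll (10) = 20. Cumulative: 114
Frame 10: STRIKE. Sum of all frame-10 rolls (10+8+0) = 18. Cumulative: 132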